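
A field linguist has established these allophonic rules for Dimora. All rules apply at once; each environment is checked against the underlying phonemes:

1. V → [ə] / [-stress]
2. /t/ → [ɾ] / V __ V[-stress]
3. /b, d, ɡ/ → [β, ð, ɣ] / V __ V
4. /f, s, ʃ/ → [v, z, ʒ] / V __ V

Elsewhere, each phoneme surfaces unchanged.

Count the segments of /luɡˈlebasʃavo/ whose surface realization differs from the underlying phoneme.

Segments that undergo a rule: /u/ → [ə] (rule 1); /b/ → [β] (rule 3); /a/ → [ə] (rule 1); /a/ → [ə] (rule 1); /o/ → [ə] (rule 1).
All other segments surface unchanged.

5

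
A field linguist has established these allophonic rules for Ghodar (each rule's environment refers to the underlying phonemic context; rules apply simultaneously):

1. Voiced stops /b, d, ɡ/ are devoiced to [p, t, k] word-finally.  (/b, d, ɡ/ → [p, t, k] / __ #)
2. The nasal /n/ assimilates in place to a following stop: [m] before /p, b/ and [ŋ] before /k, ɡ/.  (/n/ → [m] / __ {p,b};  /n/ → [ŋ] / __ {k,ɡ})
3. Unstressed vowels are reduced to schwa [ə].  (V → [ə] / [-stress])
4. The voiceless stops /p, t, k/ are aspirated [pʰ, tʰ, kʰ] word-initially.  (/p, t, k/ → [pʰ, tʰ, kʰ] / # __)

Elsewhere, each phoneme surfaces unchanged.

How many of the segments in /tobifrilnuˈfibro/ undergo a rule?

6

Segments that undergo a rule: /t/ → [tʰ] (rule 4); /o/ → [ə] (rule 3); /i/ → [ə] (rule 3); /i/ → [ə] (rule 3); /u/ → [ə] (rule 3); /o/ → [ə] (rule 3).
All other segments surface unchanged.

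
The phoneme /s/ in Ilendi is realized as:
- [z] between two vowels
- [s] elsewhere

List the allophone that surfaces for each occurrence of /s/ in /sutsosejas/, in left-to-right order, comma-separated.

Occurrence 1 (position 1): no conditioning environment matches → elsewhere allophone [s].
Occurrence 2 (position 4): no conditioning environment matches → elsewhere allophone [s].
Occurrence 3 (position 6): between two vowels → [z].
Occurrence 4 (position 10): no conditioning environment matches → elsewhere allophone [s].

[s], [s], [z], [s]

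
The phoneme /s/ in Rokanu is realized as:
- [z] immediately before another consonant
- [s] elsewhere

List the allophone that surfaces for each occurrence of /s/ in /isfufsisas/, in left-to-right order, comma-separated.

Occurrence 1 (position 2): immediately before another consonant → [z].
Occurrence 2 (position 6): no conditioning environment matches → elsewhere allophone [s].
Occurrence 3 (position 8): no conditioning environment matches → elsewhere allophone [s].
Occurrence 4 (position 10): no conditioning environment matches → elsewhere allophone [s].

[z], [s], [s], [s]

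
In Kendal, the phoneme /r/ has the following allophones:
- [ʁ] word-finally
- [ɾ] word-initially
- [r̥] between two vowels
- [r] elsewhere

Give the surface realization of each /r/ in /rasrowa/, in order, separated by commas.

Occurrence 1 (position 1): word-initially → [ɾ].
Occurrence 2 (position 4): no conditioning environment matches → elsewhere allophone [r].

[ɾ], [r]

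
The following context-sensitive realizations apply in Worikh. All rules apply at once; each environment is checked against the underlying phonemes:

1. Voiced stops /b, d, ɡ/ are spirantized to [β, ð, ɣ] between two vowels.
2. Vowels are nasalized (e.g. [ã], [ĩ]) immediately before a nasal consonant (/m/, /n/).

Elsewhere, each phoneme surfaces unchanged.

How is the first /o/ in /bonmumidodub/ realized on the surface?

[õ]

/o/ (between /b/ and /n/): before a nasal consonant, so rule 2 applies → [õ].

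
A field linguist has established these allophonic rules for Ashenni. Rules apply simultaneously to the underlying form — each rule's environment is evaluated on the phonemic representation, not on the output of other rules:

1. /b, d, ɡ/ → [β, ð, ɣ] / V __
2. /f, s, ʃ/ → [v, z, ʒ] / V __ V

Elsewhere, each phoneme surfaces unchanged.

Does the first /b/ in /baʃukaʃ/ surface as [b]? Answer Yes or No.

/b/ (word-initial) is in the target of rule 1 but the environment (immediately after a vowel) is not met → [b].
The actual realization is [b], which matches [b].

Yes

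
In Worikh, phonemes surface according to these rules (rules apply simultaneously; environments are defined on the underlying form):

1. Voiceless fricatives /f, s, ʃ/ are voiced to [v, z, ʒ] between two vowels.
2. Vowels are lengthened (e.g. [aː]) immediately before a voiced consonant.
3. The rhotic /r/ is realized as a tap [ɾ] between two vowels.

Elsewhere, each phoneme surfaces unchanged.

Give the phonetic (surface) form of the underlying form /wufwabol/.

/w/ (word-initial): no rule targets it → [w].
/u/ (between /w/ and /f/): rule 2 targets it, but not before a voiced consonant → unchanged [u].
/f/ (between /u/ and /w/) is in the target of rule 1 but the environment (between two vowels) is not met → [f].
/w/ stays [w].
Rule 2 applies to /a/ (between /w/ and /b/: before a voiced consonant) → [aː].
/b/ — not in any rule's target class → [b].
/o/ (between /b/ and /l/) occurs before a voiced consonant → [oː] by rule 2.
/l/ (word-final) is unaffected → [l].

[wufwaːboːl]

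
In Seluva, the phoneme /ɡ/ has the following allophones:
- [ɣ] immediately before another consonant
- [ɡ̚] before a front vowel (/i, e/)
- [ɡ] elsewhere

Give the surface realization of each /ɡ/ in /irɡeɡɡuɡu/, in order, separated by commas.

Occurrence 1 (position 3): before a front vowel (/i, e/) → [ɡ̚].
Occurrence 2 (position 5): immediately before another consonant → [ɣ].
Occurrence 3 (position 6): no conditioning environment matches → elsewhere allophone [ɡ].
Occurrence 4 (position 8): no conditioning environment matches → elsewhere allophone [ɡ].

[ɡ̚], [ɣ], [ɡ], [ɡ]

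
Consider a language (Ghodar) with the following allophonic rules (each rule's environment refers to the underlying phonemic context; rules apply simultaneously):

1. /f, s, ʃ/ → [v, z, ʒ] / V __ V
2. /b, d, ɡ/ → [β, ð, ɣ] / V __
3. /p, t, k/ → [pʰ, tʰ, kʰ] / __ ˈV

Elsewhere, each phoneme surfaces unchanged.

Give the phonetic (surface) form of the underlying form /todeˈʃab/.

/t/ (word-initial) fails the environment for rule 3, so it stays [t].
/o/ stays [o].
/d/ meets the environment for rule 2 (immediately after a vowel) → [ð].
/e/ — not in any rule's target class → [e].
/ʃ/ (between /e/ and /a/) occurs between two vowels → [ʒ] by rule 1.
/a/ stays [a].
/b/ meets the environment for rule 2 (immediately after a vowel) → [β].

[toðeˈʒaβ]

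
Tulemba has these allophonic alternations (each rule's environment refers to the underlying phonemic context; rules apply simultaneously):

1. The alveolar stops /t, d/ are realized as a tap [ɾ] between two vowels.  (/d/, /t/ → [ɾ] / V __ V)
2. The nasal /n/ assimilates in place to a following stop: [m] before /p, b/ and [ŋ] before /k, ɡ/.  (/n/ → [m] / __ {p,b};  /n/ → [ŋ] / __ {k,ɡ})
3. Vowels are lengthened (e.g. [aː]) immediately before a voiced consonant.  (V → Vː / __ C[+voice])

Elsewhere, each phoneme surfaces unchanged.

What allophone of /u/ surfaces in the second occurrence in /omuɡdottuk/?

/u/ (between /t/ and /k/) fails the environment for rule 3, so it stays [u].

[u]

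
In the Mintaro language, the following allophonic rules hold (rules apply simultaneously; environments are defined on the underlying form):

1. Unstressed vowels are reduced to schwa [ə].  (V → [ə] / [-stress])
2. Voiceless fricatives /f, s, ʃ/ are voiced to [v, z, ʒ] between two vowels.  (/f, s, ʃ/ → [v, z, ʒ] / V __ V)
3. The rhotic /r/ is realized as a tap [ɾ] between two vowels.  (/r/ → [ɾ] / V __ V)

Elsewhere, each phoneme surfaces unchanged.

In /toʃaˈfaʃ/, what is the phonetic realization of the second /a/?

[a]

/a/ (between /f/ and /ʃ/) is in the target of rule 1 but the environment (in an unstressed syllable) is not met → [a].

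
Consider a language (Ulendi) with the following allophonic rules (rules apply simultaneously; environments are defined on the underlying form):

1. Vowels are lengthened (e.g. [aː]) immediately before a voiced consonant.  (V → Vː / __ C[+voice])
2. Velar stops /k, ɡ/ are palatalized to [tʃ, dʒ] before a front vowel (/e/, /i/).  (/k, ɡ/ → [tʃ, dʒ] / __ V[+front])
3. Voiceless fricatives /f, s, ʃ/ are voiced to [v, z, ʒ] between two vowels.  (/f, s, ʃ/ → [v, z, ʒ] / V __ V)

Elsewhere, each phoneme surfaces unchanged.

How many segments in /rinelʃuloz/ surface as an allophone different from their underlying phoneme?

4

Segments that undergo a rule: /i/ → [iː] (rule 1); /e/ → [eː] (rule 1); /u/ → [uː] (rule 1); /o/ → [oː] (rule 1).
All other segments surface unchanged.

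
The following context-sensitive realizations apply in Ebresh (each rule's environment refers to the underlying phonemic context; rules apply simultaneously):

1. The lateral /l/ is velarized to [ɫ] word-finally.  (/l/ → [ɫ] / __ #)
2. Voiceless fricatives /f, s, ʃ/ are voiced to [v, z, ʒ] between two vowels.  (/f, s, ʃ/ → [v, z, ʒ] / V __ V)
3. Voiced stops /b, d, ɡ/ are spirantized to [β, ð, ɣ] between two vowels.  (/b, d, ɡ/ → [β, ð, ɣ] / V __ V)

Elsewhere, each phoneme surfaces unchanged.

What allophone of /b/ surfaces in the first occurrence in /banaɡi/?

[b]

/b/ (word-initial) is in the target of rule 3 but the environment (between two vowels) is not met → [b].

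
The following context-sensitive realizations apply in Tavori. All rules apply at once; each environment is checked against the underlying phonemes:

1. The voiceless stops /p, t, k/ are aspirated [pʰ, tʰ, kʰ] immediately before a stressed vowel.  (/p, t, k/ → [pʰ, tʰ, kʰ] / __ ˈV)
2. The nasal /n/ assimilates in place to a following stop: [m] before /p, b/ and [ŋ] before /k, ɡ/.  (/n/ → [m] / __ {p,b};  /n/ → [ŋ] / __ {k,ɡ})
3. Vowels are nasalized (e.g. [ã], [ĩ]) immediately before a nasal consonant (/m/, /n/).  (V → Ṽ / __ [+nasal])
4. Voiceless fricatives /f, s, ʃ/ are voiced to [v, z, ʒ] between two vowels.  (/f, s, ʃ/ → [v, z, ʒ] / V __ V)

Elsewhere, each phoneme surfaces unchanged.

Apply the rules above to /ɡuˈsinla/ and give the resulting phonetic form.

/ɡ/ (word-initial): no rule targets it → [ɡ].
/u/ (between /ɡ/ and /s/) is in the target of rule 3 but the environment (before a nasal consonant) is not met → [u].
/s/ — between /u/ and /i/, between two vowels — surfaces as [z] (rule 4).
/i/ (between /s/ and /n/) occurs before a nasal consonant → [ĩ] by rule 3.
/n/ (between /i/ and /l/) fails the environment for rule 2, so it stays [n].
/l/ stays [l].
/a/ — word-final; rule 3 does not apply here → [a].

[ɡuˈzĩnla]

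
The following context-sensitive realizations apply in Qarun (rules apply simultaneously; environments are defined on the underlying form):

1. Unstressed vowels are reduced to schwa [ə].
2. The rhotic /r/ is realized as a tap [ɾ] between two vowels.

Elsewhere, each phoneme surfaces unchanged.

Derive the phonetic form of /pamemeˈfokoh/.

[pəməməˈfokəh]

/p/ (word-initial) is unaffected → [p].
/a/ (between /p/ and /m/) occurs in an unstressed syllable → [ə] by rule 1.
/m/ — not in any rule's target class → [m].
/e/ meets the environment for rule 1 (in an unstressed syllable) → [ə].
/m/ (between /e/ and /e/) is unaffected → [m].
/e/ meets the environment for rule 1 (in an unstressed syllable) → [ə].
/f/ stays [f].
/o/ — between /f/ and /k/; rule 1 does not apply here → [o].
/k/ (between /o/ and /o/): no rule targets it → [k].
/o/ (between /k/ and /h/) occurs in an unstressed syllable → [ə] by rule 1.
/h/ stays [h].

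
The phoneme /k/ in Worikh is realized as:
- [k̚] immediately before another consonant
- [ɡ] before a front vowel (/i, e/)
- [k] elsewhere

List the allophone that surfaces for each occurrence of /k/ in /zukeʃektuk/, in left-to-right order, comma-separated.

Occurrence 1 (position 3): before a front vowel (/i, e/) → [ɡ].
Occurrence 2 (position 7): immediately before another consonant → [k̚].
Occurrence 3 (position 10): no conditioning environment matches → elsewhere allophone [k].

[ɡ], [k̚], [k]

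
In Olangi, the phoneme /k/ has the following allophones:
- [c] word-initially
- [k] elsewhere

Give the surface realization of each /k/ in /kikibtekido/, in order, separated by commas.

[c], [k], [k]

Occurrence 1 (position 1): word-initially → [c].
Occurrence 2 (position 3): no conditioning environment matches → elsewhere allophone [k].
Occurrence 3 (position 8): no conditioning environment matches → elsewhere allophone [k].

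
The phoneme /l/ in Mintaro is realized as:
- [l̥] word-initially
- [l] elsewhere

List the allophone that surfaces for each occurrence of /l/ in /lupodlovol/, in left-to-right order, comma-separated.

[l̥], [l], [l]

Occurrence 1 (position 1): word-initially → [l̥].
Occurrence 2 (position 6): no conditioning environment matches → elsewhere allophone [l].
Occurrence 3 (position 10): no conditioning environment matches → elsewhere allophone [l].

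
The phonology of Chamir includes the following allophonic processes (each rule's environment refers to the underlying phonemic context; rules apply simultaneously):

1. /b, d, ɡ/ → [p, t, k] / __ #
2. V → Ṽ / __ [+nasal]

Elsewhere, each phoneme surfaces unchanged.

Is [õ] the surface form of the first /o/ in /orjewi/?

/o/ (word-initial) is in the target of rule 2 but the environment (before a nasal consonant) is not met → [o].
The actual realization is [o], not [õ].

No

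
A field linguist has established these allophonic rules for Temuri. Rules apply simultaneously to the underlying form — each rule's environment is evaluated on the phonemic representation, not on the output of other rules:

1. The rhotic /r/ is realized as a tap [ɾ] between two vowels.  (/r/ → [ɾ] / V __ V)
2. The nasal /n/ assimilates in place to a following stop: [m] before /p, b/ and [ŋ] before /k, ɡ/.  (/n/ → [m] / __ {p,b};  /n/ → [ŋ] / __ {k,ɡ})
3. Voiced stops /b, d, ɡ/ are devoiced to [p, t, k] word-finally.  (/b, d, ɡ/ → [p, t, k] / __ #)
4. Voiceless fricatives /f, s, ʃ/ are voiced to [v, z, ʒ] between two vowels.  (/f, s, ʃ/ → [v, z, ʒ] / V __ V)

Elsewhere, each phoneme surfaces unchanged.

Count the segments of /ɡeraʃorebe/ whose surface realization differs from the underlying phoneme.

Segments that undergo a rule: /r/ → [ɾ] (rule 1); /ʃ/ → [ʒ] (rule 4); /r/ → [ɾ] (rule 1).
All other segments surface unchanged.

3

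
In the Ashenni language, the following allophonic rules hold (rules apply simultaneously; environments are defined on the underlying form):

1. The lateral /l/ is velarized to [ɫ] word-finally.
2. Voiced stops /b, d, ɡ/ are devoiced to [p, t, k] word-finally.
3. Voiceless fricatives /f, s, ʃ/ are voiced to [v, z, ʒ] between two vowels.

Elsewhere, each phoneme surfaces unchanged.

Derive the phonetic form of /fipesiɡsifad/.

/f/ (word-initial) fails the environment for rule 3, so it stays [f].
/i/ (between /f/ and /p/): no rule targets it → [i].
/p/ (between /i/ and /e/): no rule targets it → [p].
/e/ stays [e].
/s/ meets the environment for rule 3 (between two vowels) → [z].
/i/ stays [i].
/ɡ/ (between /i/ and /s/) is in the target of rule 2 but the environment (word-finally) is not met → [ɡ].
/s/ (between /ɡ/ and /i/) fails the environment for rule 3, so it stays [s].
/i/ (between /s/ and /f/) is unaffected → [i].
/f/ (between /i/ and /a/) occurs between two vowels → [v] by rule 3.
/a/ — not in any rule's target class → [a].
Rule 2 applies to /d/ (word-final: word-finally) → [t].

[fipeziɡsivat]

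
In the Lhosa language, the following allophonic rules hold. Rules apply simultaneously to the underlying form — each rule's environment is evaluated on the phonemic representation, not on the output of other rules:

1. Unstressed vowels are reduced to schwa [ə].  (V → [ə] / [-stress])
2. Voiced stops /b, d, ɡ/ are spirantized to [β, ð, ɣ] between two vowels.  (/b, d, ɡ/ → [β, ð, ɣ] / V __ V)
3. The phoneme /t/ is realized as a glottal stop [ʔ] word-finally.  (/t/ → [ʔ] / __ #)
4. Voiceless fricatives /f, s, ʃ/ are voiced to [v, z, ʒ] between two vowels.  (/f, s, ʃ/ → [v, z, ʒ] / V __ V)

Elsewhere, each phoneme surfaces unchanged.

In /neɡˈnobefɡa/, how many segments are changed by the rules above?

Segments that undergo a rule: /e/ → [ə] (rule 1); /b/ → [β] (rule 2); /e/ → [ə] (rule 1); /a/ → [ə] (rule 1).
All other segments surface unchanged.

4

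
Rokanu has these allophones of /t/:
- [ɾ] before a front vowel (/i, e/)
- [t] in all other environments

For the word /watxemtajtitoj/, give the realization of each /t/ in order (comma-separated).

Occurrence 1 (position 3): no conditioning environment matches → elsewhere allophone [t].
Occurrence 2 (position 7): no conditioning environment matches → elsewhere allophone [t].
Occurrence 3 (position 10): before a front vowel (/i, e/) → [ɾ].
Occurrence 4 (position 12): no conditioning environment matches → elsewhere allophone [t].

[t], [t], [ɾ], [t]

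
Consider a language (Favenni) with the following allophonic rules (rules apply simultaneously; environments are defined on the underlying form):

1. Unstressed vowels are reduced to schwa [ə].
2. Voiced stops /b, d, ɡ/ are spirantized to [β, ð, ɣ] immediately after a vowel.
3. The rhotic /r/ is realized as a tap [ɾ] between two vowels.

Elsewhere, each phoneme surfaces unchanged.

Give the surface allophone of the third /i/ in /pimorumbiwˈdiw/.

[i]

/i/ (between /d/ and /w/) is in the target of rule 1 but the environment (in an unstressed syllable) is not met → [i].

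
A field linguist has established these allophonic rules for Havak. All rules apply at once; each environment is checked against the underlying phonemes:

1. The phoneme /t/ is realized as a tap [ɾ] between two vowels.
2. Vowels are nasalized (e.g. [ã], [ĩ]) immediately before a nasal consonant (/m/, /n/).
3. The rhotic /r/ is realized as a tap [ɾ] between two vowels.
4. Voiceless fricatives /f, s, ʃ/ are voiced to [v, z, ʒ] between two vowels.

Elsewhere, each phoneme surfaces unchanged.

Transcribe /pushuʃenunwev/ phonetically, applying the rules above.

/u/ (between /p/ and /s/): rule 2 targets it, but not before a nasal consonant → unchanged [u].
/s/ (between /u/ and /h/) is in the target of rule 4 but the environment (between two vowels) is not met → [s].
/u/ — between /h/ and /ʃ/; rule 2 does not apply here → [u].
Rule 4 applies to /ʃ/ (between /u/ and /e/: between two vowels) → [ʒ].
/e/ (between /ʃ/ and /n/) occurs before a nasal consonant → [ẽ] by rule 2.
/u/ (between /n/ and /n/): before a nasal consonant, so rule 2 applies → [ũ].
/e/ (between /w/ and /v/): rule 2 targets it, but not before a nasal consonant → unchanged [e].

[pushuʒẽnũnwev]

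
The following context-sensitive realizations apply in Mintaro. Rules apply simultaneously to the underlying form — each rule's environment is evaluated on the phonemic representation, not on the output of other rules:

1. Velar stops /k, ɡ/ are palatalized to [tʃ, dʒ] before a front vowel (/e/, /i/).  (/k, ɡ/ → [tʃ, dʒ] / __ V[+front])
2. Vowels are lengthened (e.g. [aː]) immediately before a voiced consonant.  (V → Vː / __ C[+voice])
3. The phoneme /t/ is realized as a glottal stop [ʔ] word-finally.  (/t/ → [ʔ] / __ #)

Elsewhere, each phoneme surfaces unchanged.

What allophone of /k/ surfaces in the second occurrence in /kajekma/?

[k]

/k/ (between /e/ and /m/): rule 1 targets it, but not before a front vowel → unchanged [k].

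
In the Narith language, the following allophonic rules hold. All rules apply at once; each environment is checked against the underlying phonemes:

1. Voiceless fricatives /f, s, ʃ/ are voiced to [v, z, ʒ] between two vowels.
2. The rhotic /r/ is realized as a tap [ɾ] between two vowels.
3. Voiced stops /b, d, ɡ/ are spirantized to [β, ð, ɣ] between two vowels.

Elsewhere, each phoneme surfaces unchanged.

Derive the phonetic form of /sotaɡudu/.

[sotaɣuðu]

/s/ (word-initial) fails the environment for rule 1, so it stays [s].
/o/ (between /s/ and /t/): no rule targets it → [o].
/t/ (between /o/ and /a/) is unaffected → [t].
/a/ (between /t/ and /ɡ/): no rule targets it → [a].
/ɡ/ meets the environment for rule 3 (between two vowels) → [ɣ].
/u/ stays [u].
/d/ meets the environment for rule 3 (between two vowels) → [ð].
/u/ — not in any rule's target class → [u].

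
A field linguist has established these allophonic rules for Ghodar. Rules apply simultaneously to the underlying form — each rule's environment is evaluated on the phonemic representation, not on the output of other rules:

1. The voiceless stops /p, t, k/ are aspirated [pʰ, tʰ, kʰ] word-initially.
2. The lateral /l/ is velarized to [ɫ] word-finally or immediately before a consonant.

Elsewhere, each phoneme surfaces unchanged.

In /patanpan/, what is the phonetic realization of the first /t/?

/t/ (between /a/ and /a/): rule 1 targets it, but not word-initially → unchanged [t].

[t]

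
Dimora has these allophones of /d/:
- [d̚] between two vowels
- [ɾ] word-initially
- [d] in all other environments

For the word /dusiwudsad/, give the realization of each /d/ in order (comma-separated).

[ɾ], [d], [d]

Occurrence 1 (position 1): word-initially → [ɾ].
Occurrence 2 (position 7): no conditioning environment matches → elsewhere allophone [d].
Occurrence 3 (position 10): no conditioning environment matches → elsewhere allophone [d].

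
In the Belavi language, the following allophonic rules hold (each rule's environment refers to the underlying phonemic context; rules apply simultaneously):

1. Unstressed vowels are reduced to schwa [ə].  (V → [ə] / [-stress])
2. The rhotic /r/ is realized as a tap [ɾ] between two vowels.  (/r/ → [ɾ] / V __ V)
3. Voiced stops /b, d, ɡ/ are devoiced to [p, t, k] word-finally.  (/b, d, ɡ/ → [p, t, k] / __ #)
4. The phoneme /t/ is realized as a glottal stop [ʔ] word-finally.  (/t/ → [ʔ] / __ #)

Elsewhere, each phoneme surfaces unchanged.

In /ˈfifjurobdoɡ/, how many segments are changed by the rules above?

Segments that undergo a rule: /u/ → [ə] (rule 1); /r/ → [ɾ] (rule 2); /o/ → [ə] (rule 1); /o/ → [ə] (rule 1); /ɡ/ → [k] (rule 3).
All other segments surface unchanged.

5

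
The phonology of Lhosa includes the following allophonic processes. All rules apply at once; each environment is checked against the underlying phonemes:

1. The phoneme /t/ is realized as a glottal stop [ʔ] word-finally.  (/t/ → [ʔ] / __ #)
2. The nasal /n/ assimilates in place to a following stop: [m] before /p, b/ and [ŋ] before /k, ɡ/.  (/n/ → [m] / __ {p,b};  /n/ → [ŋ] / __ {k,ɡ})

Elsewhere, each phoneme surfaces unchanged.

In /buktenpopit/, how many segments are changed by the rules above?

2

Segments that undergo a rule: /n/ → [m] (rule 2); /t/ → [ʔ] (rule 1).
All other segments surface unchanged.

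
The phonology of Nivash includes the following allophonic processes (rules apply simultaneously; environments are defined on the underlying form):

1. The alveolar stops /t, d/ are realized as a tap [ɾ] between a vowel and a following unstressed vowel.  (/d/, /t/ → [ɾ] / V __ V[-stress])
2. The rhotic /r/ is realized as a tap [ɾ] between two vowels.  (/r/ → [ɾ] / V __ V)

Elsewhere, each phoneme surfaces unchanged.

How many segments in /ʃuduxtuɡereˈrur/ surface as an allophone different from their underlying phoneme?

Segments that undergo a rule: /d/ → [ɾ] (rule 1); /r/ → [ɾ] (rule 2); /r/ → [ɾ] (rule 2).
All other segments surface unchanged.

3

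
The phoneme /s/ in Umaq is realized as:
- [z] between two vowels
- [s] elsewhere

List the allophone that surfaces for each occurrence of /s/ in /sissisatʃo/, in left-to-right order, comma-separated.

Occurrence 1 (position 1): no conditioning environment matches → elsewhere allophone [s].
Occurrence 2 (position 3): no conditioning environment matches → elsewhere allophone [s].
Occurrence 3 (position 4): no conditioning environment matches → elsewhere allophone [s].
Occurrence 4 (position 6): between two vowels → [z].

[s], [s], [s], [z]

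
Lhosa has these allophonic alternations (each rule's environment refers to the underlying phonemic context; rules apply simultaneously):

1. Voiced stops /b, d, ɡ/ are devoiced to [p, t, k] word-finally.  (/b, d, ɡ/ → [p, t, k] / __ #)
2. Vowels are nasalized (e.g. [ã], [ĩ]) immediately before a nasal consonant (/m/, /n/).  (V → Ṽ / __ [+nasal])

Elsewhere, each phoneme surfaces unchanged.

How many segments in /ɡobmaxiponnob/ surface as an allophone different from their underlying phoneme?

2

Segments that undergo a rule: /o/ → [õ] (rule 2); /b/ → [p] (rule 1).
All other segments surface unchanged.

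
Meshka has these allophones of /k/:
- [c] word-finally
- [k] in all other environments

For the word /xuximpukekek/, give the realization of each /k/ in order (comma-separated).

Occurrence 1 (position 8): no conditioning environment matches → elsewhere allophone [k].
Occurrence 2 (position 10): no conditioning environment matches → elsewhere allophone [k].
Occurrence 3 (position 12): word-finally → [c].

[k], [k], [c]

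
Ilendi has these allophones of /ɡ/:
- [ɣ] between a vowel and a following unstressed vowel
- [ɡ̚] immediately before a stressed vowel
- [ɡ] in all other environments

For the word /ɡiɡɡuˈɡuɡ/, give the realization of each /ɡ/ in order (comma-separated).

[ɡ], [ɡ], [ɡ], [ɡ̚], [ɡ]

Occurrence 1 (position 1): no conditioning environment matches → elsewhere allophone [ɡ].
Occurrence 2 (position 3): no conditioning environment matches → elsewhere allophone [ɡ].
Occurrence 3 (position 4): no conditioning environment matches → elsewhere allophone [ɡ].
Occurrence 4 (position 6): immediately before a stressed vowel → [ɡ̚].
Occurrence 5 (position 8): no conditioning environment matches → elsewhere allophone [ɡ].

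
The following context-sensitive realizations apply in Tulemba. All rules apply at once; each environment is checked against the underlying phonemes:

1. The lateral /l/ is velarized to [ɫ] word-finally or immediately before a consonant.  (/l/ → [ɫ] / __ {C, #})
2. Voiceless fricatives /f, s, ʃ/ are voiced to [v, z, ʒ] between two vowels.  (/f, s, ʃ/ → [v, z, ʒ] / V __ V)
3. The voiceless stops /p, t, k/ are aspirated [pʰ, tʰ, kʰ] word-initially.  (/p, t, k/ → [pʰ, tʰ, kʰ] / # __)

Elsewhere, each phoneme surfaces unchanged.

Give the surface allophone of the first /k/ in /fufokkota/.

[k]

/k/ — between /o/ and /k/; rule 3 does not apply here → [k].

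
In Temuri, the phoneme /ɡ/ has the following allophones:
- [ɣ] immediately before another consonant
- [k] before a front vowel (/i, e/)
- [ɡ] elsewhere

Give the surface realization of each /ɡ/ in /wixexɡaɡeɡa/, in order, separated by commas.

Occurrence 1 (position 6): no conditioning environment matches → elsewhere allophone [ɡ].
Occurrence 2 (position 8): before a front vowel (/i, e/) → [k].
Occurrence 3 (position 10): no conditioning environment matches → elsewhere allophone [ɡ].

[ɡ], [k], [ɡ]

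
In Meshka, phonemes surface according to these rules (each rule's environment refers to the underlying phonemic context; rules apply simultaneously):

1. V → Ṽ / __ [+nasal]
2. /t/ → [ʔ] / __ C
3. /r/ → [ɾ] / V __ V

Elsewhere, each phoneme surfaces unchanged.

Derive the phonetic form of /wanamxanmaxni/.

/w/ (word-initial): no rule targets it → [w].
/a/ — between /w/ and /n/, before a nasal consonant — surfaces as [ã] (rule 1).
/n/ (between /a/ and /a/) is unaffected → [n].
Rule 1 applies to /a/ (between /n/ and /m/: before a nasal consonant) → [ã].
/m/ (between /a/ and /x/): no rule targets it → [m].
/x/ — not in any rule's target class → [x].
Rule 1 applies to /a/ (between /x/ and /n/: before a nasal consonant) → [ã].
/n/ — not in any rule's target class → [n].
/m/ (between /n/ and /a/) is unaffected → [m].
/a/ (between /m/ and /x/): rule 1 targets it, but not before a nasal consonant → unchanged [a].
/x/ (between /a/ and /n/) is unaffected → [x].
/n/ — not in any rule's target class → [n].
/i/ (word-final): rule 1 targets it, but not before a nasal consonant → unchanged [i].

[wãnãmxãnmaxni]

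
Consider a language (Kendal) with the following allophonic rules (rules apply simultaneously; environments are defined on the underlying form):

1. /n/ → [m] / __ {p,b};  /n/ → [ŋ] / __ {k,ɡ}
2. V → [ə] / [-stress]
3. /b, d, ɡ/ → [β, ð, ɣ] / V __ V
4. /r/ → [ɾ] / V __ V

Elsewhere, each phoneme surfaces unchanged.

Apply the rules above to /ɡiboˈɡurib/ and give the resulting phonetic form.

/ɡ/ (word-initial) is in the target of rule 3 but the environment (between two vowels) is not met → [ɡ].
/i/ (between /ɡ/ and /b/): in an unstressed syllable, so rule 2 applies → [ə].
Rule 3 applies to /b/ (between /i/ and /o/: between two vowels) → [β].
/o/ — between /b/ and /ɡ/, in an unstressed syllable — surfaces as [ə] (rule 2).
Rule 3 applies to /ɡ/ (between /o/ and /u/: between two vowels) → [ɣ].
/u/ (between /ɡ/ and /r/) is in the target of rule 2 but the environment (in an unstressed syllable) is not met → [u].
/r/ meets the environment for rule 4 (between two vowels) → [ɾ].
/i/ meets the environment for rule 2 (in an unstressed syllable) → [ə].
/b/ (word-final) fails the environment for rule 3, so it stays [b].

[ɡəβəˈɣuɾəb]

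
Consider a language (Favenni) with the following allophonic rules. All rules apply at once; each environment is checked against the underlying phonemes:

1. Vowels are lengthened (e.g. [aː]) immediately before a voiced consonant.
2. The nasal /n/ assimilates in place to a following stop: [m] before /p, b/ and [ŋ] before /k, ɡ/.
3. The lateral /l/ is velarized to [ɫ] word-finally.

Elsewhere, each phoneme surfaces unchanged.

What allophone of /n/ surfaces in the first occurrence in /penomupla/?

[n]

/n/ (between /e/ and /o/) is in the target of rule 2 but the environment (before a labial or velar stop) is not met → [n].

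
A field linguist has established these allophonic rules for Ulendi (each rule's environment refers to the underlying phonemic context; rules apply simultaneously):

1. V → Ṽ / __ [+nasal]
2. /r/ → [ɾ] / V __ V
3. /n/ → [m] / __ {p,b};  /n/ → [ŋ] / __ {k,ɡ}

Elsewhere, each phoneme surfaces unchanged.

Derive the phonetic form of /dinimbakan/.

[dĩnĩmbakãn]

/d/ (word-initial) is unaffected → [d].
Rule 1 applies to /i/ (between /d/ and /n/: before a nasal consonant) → [ĩ].
/n/ — between /i/ and /i/; rule 3 does not apply here → [n].
/i/ (between /n/ and /m/): before a nasal consonant, so rule 1 applies → [ĩ].
/m/ (between /i/ and /b/) is unaffected → [m].
/b/ — not in any rule's target class → [b].
/a/ (between /b/ and /k/): rule 1 targets it, but not before a nasal consonant → unchanged [a].
/k/ stays [k].
/a/ meets the environment for rule 1 (before a nasal consonant) → [ã].
/n/ — word-final; rule 3 does not apply here → [n].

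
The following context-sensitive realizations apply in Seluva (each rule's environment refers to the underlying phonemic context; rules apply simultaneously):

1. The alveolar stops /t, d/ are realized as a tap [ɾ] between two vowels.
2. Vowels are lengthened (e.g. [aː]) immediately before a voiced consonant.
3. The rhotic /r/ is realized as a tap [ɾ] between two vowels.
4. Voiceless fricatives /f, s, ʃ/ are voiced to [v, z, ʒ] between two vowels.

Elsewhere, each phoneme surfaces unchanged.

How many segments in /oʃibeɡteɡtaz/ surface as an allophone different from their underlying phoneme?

Segments that undergo a rule: /ʃ/ → [ʒ] (rule 4); /i/ → [iː] (rule 2); /e/ → [eː] (rule 2); /e/ → [eː] (rule 2); /a/ → [aː] (rule 2).
All other segments surface unchanged.

5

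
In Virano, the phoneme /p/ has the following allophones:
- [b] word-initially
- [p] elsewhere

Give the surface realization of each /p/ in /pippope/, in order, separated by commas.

Occurrence 1 (position 1): word-initially → [b].
Occurrence 2 (position 3): no conditioning environment matches → elsewhere allophone [p].
Occurrence 3 (position 4): no conditioning environment matches → elsewhere allophone [p].
Occurrence 4 (position 6): no conditioning environment matches → elsewhere allophone [p].

[b], [p], [p], [p]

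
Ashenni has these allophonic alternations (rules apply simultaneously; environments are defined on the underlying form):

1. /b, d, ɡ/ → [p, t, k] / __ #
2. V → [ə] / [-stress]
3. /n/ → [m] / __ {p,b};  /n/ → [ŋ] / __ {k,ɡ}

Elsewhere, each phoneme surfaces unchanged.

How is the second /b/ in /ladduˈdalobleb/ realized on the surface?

/b/ (word-final) occurs word-finally → [p] by rule 1.

[p]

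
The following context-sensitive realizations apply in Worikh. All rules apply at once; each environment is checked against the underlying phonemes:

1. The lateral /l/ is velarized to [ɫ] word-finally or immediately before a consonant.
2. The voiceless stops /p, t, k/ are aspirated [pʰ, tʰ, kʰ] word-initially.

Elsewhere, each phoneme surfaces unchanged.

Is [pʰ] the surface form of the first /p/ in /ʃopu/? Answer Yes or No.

/p/ (between /o/ and /u/) fails the environment for rule 2, so it stays [p].
The actual realization is [p], not [pʰ].

No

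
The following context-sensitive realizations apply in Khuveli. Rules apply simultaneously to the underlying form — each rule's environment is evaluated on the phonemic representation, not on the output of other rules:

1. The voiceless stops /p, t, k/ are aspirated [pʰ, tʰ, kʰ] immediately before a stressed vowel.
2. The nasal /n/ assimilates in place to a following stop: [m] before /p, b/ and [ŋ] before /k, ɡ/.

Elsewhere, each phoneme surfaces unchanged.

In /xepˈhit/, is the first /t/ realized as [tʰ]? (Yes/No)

No

/t/ (word-final) is in the target of rule 1 but the environment (immediately before a stressed vowel) is not met → [t].
The actual realization is [t], not [tʰ].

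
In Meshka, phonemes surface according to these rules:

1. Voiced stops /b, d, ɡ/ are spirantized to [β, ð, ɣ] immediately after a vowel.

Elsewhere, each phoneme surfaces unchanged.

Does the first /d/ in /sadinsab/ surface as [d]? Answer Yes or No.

No

/d/ — between /a/ and /i/, immediately after a vowel — surfaces as [ð] (rule 1).
The actual realization is [ð], not [d].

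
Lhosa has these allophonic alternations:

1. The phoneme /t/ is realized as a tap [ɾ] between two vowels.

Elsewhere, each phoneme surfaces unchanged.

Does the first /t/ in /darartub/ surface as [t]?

Yes

/t/ (between /r/ and /u/): rule 1 targets it, but not between two vowels → unchanged [t].
The actual realization is [t], which matches [t].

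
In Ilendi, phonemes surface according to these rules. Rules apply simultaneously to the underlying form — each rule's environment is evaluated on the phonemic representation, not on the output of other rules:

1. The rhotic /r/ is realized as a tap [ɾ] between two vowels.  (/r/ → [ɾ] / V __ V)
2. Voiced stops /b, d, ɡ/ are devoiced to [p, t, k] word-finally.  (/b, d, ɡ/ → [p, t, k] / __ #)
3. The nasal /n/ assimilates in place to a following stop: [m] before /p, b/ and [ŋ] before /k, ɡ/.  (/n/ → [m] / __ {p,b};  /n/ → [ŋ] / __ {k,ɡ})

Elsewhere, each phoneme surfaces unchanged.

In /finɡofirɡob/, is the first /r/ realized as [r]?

/r/ (between /i/ and /ɡ/): rule 1 targets it, but not between two vowels → unchanged [r].
The actual realization is [r], which matches [r].

Yes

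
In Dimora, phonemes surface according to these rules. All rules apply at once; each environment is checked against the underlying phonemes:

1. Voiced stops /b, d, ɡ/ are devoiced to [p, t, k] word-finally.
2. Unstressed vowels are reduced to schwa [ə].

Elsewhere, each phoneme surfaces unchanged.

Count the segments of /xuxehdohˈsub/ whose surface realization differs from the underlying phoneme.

Segments that undergo a rule: /u/ → [ə] (rule 2); /e/ → [ə] (rule 2); /o/ → [ə] (rule 2); /b/ → [p] (rule 1).
All other segments surface unchanged.

4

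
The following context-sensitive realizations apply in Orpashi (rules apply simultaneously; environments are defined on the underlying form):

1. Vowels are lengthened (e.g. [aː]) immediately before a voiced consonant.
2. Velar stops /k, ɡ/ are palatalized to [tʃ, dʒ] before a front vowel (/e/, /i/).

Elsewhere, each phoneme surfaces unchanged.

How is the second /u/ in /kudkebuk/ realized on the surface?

/u/ — between /b/ and /k/; rule 1 does not apply here → [u].

[u]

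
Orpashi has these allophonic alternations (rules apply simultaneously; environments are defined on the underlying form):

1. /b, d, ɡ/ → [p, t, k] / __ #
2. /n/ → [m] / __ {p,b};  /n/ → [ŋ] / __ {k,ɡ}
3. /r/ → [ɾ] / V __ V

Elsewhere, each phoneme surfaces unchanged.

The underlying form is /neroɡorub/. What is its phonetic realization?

[neɾoɡoɾup]

/n/ — word-initial; rule 2 does not apply here → [n].
/e/ — not in any rule's target class → [e].
Rule 3 applies to /r/ (between /e/ and /o/: between two vowels) → [ɾ].
/o/ (between /r/ and /ɡ/): no rule targets it → [o].
/ɡ/ (between /o/ and /o/): rule 1 targets it, but not word-finally → unchanged [ɡ].
/o/ stays [o].
Rule 3 applies to /r/ (between /o/ and /u/: between two vowels) → [ɾ].
/u/ stays [u].
Rule 1 applies to /b/ (word-final: word-finally) → [p].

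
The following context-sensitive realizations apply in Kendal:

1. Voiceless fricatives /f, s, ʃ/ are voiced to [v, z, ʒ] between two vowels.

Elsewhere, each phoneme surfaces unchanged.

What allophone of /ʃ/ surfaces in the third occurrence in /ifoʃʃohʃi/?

/ʃ/ — between /h/ and /i/; rule 1 does not apply here → [ʃ].

[ʃ]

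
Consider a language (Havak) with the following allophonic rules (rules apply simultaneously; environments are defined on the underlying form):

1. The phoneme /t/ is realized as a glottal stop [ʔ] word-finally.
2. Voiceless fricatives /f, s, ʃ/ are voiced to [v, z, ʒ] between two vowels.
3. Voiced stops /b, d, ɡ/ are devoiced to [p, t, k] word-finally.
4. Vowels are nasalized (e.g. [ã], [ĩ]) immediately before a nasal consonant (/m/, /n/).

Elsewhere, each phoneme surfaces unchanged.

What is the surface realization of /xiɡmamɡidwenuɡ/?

[xiɡmãmɡidwẽnuk]

/x/ (word-initial): no rule targets it → [x].
/i/ (between /x/ and /ɡ/) is in the target of rule 4 but the environment (before a nasal consonant) is not met → [i].
/ɡ/ (between /i/ and /m/) is in the target of rule 3 but the environment (word-finally) is not met → [ɡ].
/m/ stays [m].
/a/ meets the environment for rule 4 (before a nasal consonant) → [ã].
/m/ stays [m].
/ɡ/ (between /m/ and /i/): rule 3 targets it, but not word-finally → unchanged [ɡ].
/i/ (between /ɡ/ and /d/) is in the target of rule 4 but the environment (before a nasal consonant) is not met → [i].
/d/ — between /i/ and /w/; rule 3 does not apply here → [d].
/w/ (between /d/ and /e/) is unaffected → [w].
/e/ (between /w/ and /n/): before a nasal consonant, so rule 4 applies → [ẽ].
/n/ — not in any rule's target class → [n].
/u/ (between /n/ and /ɡ/): rule 4 targets it, but not before a nasal consonant → unchanged [u].
/ɡ/ (word-final) occurs word-finally → [k] by rule 3.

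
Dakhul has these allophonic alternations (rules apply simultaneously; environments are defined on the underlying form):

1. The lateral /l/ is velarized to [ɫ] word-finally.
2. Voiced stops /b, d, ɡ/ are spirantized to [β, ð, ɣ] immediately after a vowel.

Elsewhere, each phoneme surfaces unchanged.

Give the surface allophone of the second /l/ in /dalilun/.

/l/ — between /i/ and /u/; rule 1 does not apply here → [l].

[l]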